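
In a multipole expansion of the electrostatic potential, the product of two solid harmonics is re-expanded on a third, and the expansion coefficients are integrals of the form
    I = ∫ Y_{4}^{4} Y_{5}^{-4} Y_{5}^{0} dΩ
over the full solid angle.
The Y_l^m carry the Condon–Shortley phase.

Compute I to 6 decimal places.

0.130198

Rules hold: Σm=0, L=14 even, 1≤5≤9.
N = 9·11·11 = 1089
Δ = 4!·4!·6!/15! = 1/3153150
Racah Σ t=0..4: t=0:+1/69120 t=1:−1/1728 t=2:+1/576 t=3:−1/1728 t=4:+1/69120 = 7/11520
⇒ 3j(4 5 5; 0 0 0)² = 2/143, sgn -1
Racah Σ t=0..0: t=0:+1/69120 = 1/69120
⇒ 3j(4 5 5; 4 -4 0)² = 2/143, sgn -1
4πI² = N·(3j₀)²·(3jₘ)² = 36/169
I = +1·√(0.213018/4π) = 0.13019760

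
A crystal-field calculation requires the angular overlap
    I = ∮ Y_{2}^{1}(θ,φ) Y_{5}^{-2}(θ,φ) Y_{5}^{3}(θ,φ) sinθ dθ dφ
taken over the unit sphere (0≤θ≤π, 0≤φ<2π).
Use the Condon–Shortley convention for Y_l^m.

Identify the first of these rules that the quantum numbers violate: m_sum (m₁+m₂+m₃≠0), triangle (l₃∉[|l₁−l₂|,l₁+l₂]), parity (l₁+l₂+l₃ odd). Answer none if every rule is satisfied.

m_sum

m₁+m₂+m₃ = 1 − 2 + 3 = 2  ✗
triangle: |2−5|=3 ≤ l₃=5 ≤ 2+5=7
parity: l₁+l₂+l₃ = 12 is even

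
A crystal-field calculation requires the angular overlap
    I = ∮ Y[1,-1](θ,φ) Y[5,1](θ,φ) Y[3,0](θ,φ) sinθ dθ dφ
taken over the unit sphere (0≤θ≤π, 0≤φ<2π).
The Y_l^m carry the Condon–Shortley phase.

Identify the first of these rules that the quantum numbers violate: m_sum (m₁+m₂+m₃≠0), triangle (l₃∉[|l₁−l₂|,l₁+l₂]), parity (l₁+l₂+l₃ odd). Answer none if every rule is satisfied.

m₁+m₂+m₃ = -1 + 1 + 0 = 0  ✓
triangle: |1−5|=4 ≤ l₃=3 ≤ 1+5=6  ✗
parity: l₁+l₂+l₃ = 9 is odd

triangle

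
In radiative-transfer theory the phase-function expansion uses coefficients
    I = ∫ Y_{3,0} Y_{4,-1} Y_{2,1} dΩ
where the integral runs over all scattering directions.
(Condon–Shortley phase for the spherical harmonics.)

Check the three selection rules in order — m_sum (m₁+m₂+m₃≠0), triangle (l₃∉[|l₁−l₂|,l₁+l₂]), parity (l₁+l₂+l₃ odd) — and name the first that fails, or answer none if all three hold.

m₁+m₂+m₃ = 0 − 1 + 1 = 0  ✓
triangle: |3−4|=1 ≤ l₃=2 ≤ 3+4=7  ✓
parity: l₁+l₂+l₃ = 9 is odd  ✗

parity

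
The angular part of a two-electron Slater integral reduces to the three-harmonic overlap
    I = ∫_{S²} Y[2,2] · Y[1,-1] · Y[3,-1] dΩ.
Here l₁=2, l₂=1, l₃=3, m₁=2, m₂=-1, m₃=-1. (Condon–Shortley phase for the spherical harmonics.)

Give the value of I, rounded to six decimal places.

Rules hold: Σm=0, L=6 even, 1≤3≤3.
N = 5·3·7 = 105
Δ = 0!·4!·2!/7! = 1/105
Racah Σ t=0..0: t=0:+1/4 = 1/4
⇒ 3j(2 1 3; 0 0 0)² = 3/35, sgn -1
Racah Σ t=0..0: t=0:+1/48 = 1/48
⇒ 3j(2 1 3; 2 -1 -1)² = 1/105, sgn +1
4πI² = N·(3j₀)²·(3jₘ)² = 3/35
I = -1·√(0.0857143/4π) = -0.08258890

-0.082589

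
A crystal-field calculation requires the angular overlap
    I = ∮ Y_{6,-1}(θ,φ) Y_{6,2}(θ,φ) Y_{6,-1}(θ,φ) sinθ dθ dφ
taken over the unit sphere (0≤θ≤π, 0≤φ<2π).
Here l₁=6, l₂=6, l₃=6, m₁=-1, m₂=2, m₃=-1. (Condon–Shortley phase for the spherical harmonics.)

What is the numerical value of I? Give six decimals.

0.117335

m-sum 0 ✓  L=18 even ✓  0≤6≤12 ✓
Π(2lᵢ+1) = 13×13×13 = 2197
triangle coeff Δ(6,6,6) = 1/325909584
Σ_t [0,6]: t=0:+1/373248000 t=1:−1/1728000 t=2:+1/110592 t=3:−1/46656 t=4:+1/110592 t=5:−1/1728000 t=6:+1/373248000 = -7/1555200
(3j)²=400/46189 [(6 6 6; 0 0 0)], sign=-1
Σ_t [2,6]: t=2:+1/4147200 t=3:−1/207360 t=4:+1/82944 t=5:−1/207360 t=6:+1/4147200 = 1/345600
(3j)²=420/46189 [(6 6 6; -1 2 -1)], sign=-1
⇒ 4πI² = 2184000/12623809
I = (+1)√(2184000/12623809/(4π)) = 0.11733462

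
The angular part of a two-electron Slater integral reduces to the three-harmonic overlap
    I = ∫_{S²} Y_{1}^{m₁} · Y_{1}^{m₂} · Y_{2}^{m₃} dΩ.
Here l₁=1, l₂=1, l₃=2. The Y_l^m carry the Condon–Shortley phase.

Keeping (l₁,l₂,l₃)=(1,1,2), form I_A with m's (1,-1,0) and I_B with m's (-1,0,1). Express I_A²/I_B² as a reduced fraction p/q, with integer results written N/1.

1/3

l's match ⇒ only the (l;m) 3-j factors differ between A and B.
A: triangle coeff Δ(1,1,2) = 1/30; Σ_t [0,0]: t=0:+1/4 = 1/4; (3j)²=1/30 [(1 1 2; 1 -1 0)], sign=+1
B: triangle coeff Δ(1,1,2) = 1/30; Σ_t [0,0]: t=0:+1/2 = 1/2; (3j)²=1/10 [(1 1 2; -1 0 1)], sign=-1
I_A²/I_B² = (1/30)/(1/10) = 1/3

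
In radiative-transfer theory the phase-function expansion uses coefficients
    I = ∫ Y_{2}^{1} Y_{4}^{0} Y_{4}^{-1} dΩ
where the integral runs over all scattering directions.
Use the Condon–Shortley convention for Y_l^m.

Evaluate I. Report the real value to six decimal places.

Checks pass: Σm=0; 10 even; l₃=4∈[2,6].
(2·2+1)(2·4+1)(2·4+1) = 405
Δ: 2! 2! 6! / 11! → 1/13860
sum: t=0:+1/192 t=1:−1/36 t=2:+1/192 = -5/288
3j²(2 4 4; 0 0 0) = Δ·Π!·Σ² = 20/693  (sign -1)
sum: t=0:+1/96 t=1:−1/72 = -1/288
3j²(2 4 4; 1 0 -1) = Δ·Π!·Σ² = 1/462  (sign +1)
combine: 4πI² = 405·20/693·1/462 = 150/5929
take √, sign -1: I = -0.04486937

-0.044869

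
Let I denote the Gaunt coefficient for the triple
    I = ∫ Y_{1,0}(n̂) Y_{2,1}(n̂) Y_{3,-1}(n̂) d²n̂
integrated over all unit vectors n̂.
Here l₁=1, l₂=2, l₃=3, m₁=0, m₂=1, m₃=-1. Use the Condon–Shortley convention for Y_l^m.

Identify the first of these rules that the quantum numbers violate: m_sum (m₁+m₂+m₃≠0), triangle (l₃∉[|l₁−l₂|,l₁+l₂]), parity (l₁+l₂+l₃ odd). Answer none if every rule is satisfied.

none

azimuthal sum: 0 + 1 − 1 = 0  ✓
1 ≤ 3 ≤ 3 (triangle on l)  ✓
L = 1 + 2 + 3 = 6 (even)  ✓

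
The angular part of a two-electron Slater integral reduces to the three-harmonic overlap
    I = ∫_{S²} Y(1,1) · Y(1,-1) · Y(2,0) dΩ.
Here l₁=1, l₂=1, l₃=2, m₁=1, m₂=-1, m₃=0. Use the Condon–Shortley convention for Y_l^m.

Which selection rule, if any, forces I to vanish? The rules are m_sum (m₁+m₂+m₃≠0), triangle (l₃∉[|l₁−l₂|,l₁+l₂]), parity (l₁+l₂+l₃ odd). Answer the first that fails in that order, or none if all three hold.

m₁+m₂+m₃ = 1 − 1 + 0 = 0  ✓
triangle: |1−1|=0 ≤ l₃=2 ≤ 1+1=2  ✓
parity: l₁+l₂+l₃ = 4 is even  ✓

none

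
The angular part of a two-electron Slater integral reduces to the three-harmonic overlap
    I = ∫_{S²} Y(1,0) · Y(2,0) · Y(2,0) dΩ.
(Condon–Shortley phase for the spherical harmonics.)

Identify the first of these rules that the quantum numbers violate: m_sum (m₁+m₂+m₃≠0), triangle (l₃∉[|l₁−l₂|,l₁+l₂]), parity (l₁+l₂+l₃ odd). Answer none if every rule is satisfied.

Σmᵢ = 0  ✓
l₃∈[|l₁−l₂|,l₁+l₂]=[1,3], have l₃=2  ✓
Σlᵢ = 5 ⇒ odd  ✗

parity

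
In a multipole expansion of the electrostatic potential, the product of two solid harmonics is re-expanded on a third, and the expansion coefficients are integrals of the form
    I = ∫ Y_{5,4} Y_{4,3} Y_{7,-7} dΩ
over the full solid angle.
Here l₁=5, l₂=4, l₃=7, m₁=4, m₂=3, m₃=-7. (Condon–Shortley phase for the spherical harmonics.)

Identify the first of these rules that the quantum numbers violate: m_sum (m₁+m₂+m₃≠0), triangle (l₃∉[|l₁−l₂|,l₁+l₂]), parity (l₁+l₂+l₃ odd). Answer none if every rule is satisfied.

Σmᵢ = 0  ✓
l₃∈[|l₁−l₂|,l₁+l₂]=[1,9], have l₃=7  ✓
Σlᵢ = 16 ⇒ even  ✓

none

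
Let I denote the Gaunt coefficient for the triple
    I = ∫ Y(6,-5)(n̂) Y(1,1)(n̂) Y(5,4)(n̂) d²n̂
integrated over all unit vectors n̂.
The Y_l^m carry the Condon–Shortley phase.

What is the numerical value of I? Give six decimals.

Checks pass: Σm=0; 12 even; l₃=5∈[5,7].
(2·6+1)(2·1+1)(2·5+1) = 429
Δ: 2! 10! 0! / 13! → 1/858
sum: t=1:−1/14400 = -1/14400
3j²(6 1 5; 0 0 0) = Δ·Π!·Σ² = 6/143  (sign +1)
sum: t=2:+1/725760 = 1/725760
3j²(6 1 5; -5 1 4) = Δ·Π!·Σ² = 5/78  (sign -1)
combine: 4πI² = 429·6/143·5/78 = 15/13
take √, sign -1: I = -0.30301841

-0.303018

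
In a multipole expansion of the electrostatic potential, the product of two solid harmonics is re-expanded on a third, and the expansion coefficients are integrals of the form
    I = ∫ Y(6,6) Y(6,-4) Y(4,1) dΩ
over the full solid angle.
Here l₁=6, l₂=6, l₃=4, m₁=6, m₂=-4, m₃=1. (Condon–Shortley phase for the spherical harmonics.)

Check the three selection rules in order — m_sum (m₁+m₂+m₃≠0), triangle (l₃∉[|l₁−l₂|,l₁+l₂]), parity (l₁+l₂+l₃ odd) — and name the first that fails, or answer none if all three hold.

m_sum

Σmᵢ = 3  ✗
l₃∈[|l₁−l₂|,l₁+l₂]=[0,12], have l₃=4
Σlᵢ = 16 ⇒ even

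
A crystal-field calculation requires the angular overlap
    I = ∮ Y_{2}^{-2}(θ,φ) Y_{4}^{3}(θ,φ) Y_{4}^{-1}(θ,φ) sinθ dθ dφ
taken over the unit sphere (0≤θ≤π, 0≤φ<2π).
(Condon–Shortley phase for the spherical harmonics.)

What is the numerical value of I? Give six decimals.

Checks pass: Σm=0; 10 even; l₃=4∈[2,6].
(2·2+1)(2·4+1)(2·4+1) = 405
Δ: 2! 2! 6! / 11! → 1/13860
sum: t=0:+1/192 t=1:−1/36 t=2:+1/192 = -5/288
3j²(2 4 4; 0 0 0) = Δ·Π!·Σ² = 20/693  (sign -1)
sum: t=2:+1/480 = 1/480
3j²(2 4 4; -2 3 -1) = Δ·Π!·Σ² = 3/110  (sign -1)
combine: 4πI² = 405·20/693·3/110 = 270/847
take √, sign +1: I = 0.15927046

0.159270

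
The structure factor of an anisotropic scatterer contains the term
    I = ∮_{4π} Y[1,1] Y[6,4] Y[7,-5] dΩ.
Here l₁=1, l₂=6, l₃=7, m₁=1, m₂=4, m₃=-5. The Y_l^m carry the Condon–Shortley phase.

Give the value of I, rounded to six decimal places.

-0.284256

Rules hold: Σm=0, L=14 even, 5≤7≤7.
N = 3·13·15 = 585
Δ = 0!·2!·12!/15! = 1/1365
Racah Σ t=0..0: t=0:+1/518400 = 1/518400
⇒ 3j(1 6 7; 0 0 0)² = 7/195, sgn -1
Racah Σ t=0..0: t=0:+1/14515200 = 1/14515200
⇒ 3j(1 6 7; 1 4 -5)² = 22/455, sgn +1
4πI² = N·(3j₀)²·(3jₘ)² = 66/65
I = -1·√(1.01538/4π) = -0.28425647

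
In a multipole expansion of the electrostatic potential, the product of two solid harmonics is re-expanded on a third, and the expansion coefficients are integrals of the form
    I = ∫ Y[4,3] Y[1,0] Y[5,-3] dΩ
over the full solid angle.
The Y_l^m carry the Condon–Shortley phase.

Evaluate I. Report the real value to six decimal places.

-0.196426

m-sum 0 ✓  L=10 even ✓  3≤5≤5 ✓
Π(2lᵢ+1) = 9×3×11 = 297
triangle coeff Δ(4,1,5) = 1/495
Σ_t [0,0]: t=0:+1/576 = 1/576
(3j)²=5/99 [(4 1 5; 0 0 0)], sign=-1
Σ_t [0,0]: t=0:+1/5040 = 1/5040
(3j)²=16/495 [(4 1 5; 3 0 -3)], sign=+1
⇒ 4πI² = 16/33
I = (-1)√(16/33/(4π)) = -0.19642560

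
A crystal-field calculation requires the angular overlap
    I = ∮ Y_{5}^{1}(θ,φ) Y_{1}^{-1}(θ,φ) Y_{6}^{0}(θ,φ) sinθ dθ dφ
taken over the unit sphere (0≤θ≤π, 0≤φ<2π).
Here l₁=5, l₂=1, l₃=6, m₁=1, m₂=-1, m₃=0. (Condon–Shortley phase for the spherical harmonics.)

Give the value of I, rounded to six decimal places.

0.158246

Rules hold: Σm=0, L=12 even, 4≤6≤6.
N = 11·3·13 = 429
Δ = 0!·10!·2!/13! = 1/858
Racah Σ t=0..0: t=0:+1/14400 = 1/14400
⇒ 3j(5 1 6; 0 0 0)² = 6/143, sgn +1
Racah Σ t=0..0: t=0:+1/34560 = 1/34560
⇒ 3j(5 1 6; 1 -1 0)² = 5/286, sgn +1
4πI² = N·(3j₀)²·(3jₘ)² = 45/143
I = +1·√(0.314685/4π) = 0.15824621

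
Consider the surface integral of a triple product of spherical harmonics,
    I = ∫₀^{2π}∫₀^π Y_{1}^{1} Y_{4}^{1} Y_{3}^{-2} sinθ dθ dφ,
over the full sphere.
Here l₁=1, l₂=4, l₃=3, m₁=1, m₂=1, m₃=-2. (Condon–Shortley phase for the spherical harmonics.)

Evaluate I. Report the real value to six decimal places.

-0.106622

Rules hold: Σm=0, L=8 even, 3≤3≤5.
N = 3·9·7 = 189
Δ = 2!·0!·6!/9! = 1/252
Racah Σ t=1..1: t=1:−1/36 = -1/36
⇒ 3j(1 4 3; 0 0 0)² = 4/63, sgn +1
Racah Σ t=0..0: t=0:+1/240 = 1/240
⇒ 3j(1 4 3; 1 1 -2)² = 1/84, sgn -1
4πI² = N·(3j₀)²·(3jₘ)² = 1/7
I = -1·√(0.142857/4π) = -0.10662181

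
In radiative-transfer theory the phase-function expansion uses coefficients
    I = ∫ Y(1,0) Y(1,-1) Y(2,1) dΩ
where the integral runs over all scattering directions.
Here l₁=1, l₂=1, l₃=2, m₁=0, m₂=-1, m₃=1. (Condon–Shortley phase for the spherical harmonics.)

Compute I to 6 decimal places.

Checks pass: Σm=0; 4 even; l₃=2∈[0,2].
(2·1+1)(2·1+1)(2·2+1) = 45
Δ: 0! 2! 2! / 5! → 1/30
sum: t=0:+1/1 = 1/1
3j²(1 1 2; 0 0 0) = Δ·Π!·Σ² = 2/15  (sign +1)
sum: t=0:+1/2 = 1/2
3j²(1 1 2; 0 -1 1) = Δ·Π!·Σ² = 1/10  (sign -1)
combine: 4πI² = 45·2/15·1/10 = 3/5
take √, sign -1: I = -0.21850969

-0.218510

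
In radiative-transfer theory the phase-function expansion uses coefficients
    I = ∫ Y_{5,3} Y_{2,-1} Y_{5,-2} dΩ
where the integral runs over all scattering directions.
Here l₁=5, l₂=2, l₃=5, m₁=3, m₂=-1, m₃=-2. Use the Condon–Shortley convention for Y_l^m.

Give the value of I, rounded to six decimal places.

m-sum 0 ✓  L=12 even ✓  3≤5≤7 ✓
Π(2lᵢ+1) = 11×5×11 = 605
triangle coeff Δ(5,2,5) = 1/38610
Σ_t [0,2]: t=0:+1/2880 t=1:−1/576 t=2:+1/2880 = -1/960
(3j)²=10/429 [(5 2 5; 0 0 0)], sign=+1
Σ_t [0,1]: t=0:+1/2880 t=1:−1/10080 = 1/4032
(3j)²=10/429 [(5 2 5; 3 -1 -2)], sign=-1
⇒ 4πI² = 500/1521
I = (-1)√(500/1521/(4π)) = -0.16173926

-0.161739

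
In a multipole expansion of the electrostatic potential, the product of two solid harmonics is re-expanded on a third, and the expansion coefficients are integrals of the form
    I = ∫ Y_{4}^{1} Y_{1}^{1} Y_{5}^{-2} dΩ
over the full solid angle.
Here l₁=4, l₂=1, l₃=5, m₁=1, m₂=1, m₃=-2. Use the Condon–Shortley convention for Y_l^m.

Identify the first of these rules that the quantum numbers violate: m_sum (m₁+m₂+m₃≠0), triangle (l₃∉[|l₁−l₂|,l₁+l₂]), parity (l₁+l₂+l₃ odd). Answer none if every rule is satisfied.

none

azimuthal sum: 1 + 1 − 2 = 0  ✓
3 ≤ 5 ≤ 5 (triangle on l)  ✓
L = 4 + 1 + 5 = 10 (even)  ✓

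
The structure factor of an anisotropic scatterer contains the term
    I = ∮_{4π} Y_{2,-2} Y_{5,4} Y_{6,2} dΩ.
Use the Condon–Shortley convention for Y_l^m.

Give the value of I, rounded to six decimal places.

Σmᵢ = 4 ≠ 0, so the φ-integral vanishes; I = 0

0.000000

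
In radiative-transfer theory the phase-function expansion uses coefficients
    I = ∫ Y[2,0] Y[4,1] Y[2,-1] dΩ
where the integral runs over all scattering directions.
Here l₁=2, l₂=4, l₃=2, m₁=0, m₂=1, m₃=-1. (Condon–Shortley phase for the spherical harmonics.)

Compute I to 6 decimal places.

Rules hold: Σm=0, L=8 even, 2≤2≤6.
N = 5·9·5 = 225
Δ = 4!·0!·4!/9! = 1/630
Racah Σ t=2..2: t=2:+1/16 = 1/16
⇒ 3j(2 4 2; 0 0 0)² = 2/35, sgn +1
Racah Σ t=2..2: t=2:+1/24 = 1/24
⇒ 3j(2 4 2; 0 1 -1)² = 1/21, sgn -1
4πI² = N·(3j₀)²·(3jₘ)² = 30/49
I = -1·√(0.612245/4π) = -0.22072812

-0.220728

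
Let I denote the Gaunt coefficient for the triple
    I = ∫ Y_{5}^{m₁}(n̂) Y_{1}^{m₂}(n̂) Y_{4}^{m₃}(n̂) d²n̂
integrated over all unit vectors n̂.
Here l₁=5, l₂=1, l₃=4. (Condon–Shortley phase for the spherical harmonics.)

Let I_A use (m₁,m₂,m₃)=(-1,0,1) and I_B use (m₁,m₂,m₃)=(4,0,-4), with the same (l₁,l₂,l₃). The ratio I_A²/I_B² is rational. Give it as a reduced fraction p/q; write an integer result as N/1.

8/3

Shared (l₁,l₂,l₃)=(5,1,4): N and (l;000)² cancel in I_A²/I_B².
A: Δ = 2!·8!·0!/11! = 1/495; Racah Σ t=1..1: t=1:−1/720 = -1/720; ⇒ 3j(5 1 4; -1 0 1)² = 8/165, sgn +1
B: Δ = 2!·8!·0!/11! = 1/495; Racah Σ t=1..1: t=1:−1/40320 = -1/40320; ⇒ 3j(5 1 4; 4 0 -4)² = 1/55, sgn -1
I_A²/I_B² = (8/165)/(1/55) = 8/3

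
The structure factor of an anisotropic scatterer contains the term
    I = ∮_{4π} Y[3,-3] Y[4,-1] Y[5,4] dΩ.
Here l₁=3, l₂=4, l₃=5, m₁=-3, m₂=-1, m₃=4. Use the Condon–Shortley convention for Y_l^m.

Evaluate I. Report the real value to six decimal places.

-0.186208

Checks pass: Σm=0; 12 even; l₃=5∈[1,7].
(2·3+1)(2·4+1)(2·5+1) = 693
Δ: 2! 4! 6! / 13! → 1/180180
sum: t=0:+1/576 t=1:−1/144 t=2:+1/576 = -1/288
3j²(3 4 5; 0 0 0) = Δ·Π!·Σ² = 20/1001  (sign +1)
sum: t=2:+1/5760 = 1/5760
3j²(3 4 5; -3 -1 4) = Δ·Π!·Σ² = 9/286  (sign -1)
combine: 4πI² = 693·20/1001·9/286 = 810/1859
take √, sign -1: I = -0.18620781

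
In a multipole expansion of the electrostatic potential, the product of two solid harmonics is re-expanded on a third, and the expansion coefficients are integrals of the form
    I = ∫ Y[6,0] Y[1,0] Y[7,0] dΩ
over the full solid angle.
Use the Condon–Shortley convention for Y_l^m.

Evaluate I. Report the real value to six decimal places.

Rules hold: Σm=0, L=14 even, 5≤7≤7.
N = 13·3·15 = 585
Δ = 0!·12!·2!/15! = 1/1365
Racah Σ t=0..0: t=0:+1/518400 = 1/518400
⇒ 3j(6 1 7; 0 0 0)² = 7/195, sgn -1
(m-triple is (0,0,0) — same symbol as above.)
4πI² = N·(3j₀)²·(3jₘ)² = 49/65
I = +1·√(0.753846/4π) = 0.24492687

0.244927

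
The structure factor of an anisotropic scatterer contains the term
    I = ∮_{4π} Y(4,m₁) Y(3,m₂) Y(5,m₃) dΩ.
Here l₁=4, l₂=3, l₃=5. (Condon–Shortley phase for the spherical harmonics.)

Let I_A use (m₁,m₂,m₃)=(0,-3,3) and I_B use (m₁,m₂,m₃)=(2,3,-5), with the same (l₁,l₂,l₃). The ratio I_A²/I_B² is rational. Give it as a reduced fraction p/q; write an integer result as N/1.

2/1

Shared (l₁,l₂,l₃)=(4,3,5): N and (l;000)² cancel in I_A²/I_B².
A: Δ = 2!·6!·4!/13! = 1/180180; Racah Σ t=0..0: t=0:+1/2304 = 1/2304; ⇒ 3j(4 3 5; 0 -3 3)² = 5/143, sgn +1
B: Δ = 2!·6!·4!/13! = 1/180180; Racah Σ t=2..2: t=2:+1/34560 = 1/34560; ⇒ 3j(4 3 5; 2 3 -5)² = 5/286, sgn +1
I_A²/I_B² = (5/143)/(5/286) = 2/1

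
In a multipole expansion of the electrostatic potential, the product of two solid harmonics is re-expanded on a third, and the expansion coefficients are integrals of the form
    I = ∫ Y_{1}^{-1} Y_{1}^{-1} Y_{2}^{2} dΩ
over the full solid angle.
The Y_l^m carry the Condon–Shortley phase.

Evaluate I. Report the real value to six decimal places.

Checks pass: Σm=0; 4 even; l₃=2∈[0,2].
(2·1+1)(2·1+1)(2·2+1) = 45
Δ: 0! 2! 2! / 5! → 1/30
sum: t=0:+1/1 = 1/1
3j²(1 1 2; 0 0 0) = Δ·Π!·Σ² = 2/15  (sign +1)
sum: t=0:+1/4 = 1/4
3j²(1 1 2; -1 -1 2) = Δ·Π!·Σ² = 1/5  (sign +1)
combine: 4πI² = 45·2/15·1/5 = 6/5
take √, sign +1: I = 0.30901936

0.309019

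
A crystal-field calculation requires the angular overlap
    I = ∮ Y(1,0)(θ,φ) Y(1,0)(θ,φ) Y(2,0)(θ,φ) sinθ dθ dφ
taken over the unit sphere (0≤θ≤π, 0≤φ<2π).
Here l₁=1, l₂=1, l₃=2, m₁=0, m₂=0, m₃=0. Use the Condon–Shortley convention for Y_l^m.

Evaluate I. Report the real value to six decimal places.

m-sum 0 ✓  L=4 even ✓  0≤2≤2 ✓
Π(2lᵢ+1) = 3×3×5 = 45
triangle coeff Δ(1,1,2) = 1/30
Σ_t [0,0]: t=0:+1/1 = 1/1
(3j)²=2/15 [(1 1 2; 0 0 0)], sign=+1
(m-triple is (0,0,0) — same symbol as above.)
⇒ 4πI² = 4/5
I = (+1)√(4/5/(4π)) = 0.25231325

0.252313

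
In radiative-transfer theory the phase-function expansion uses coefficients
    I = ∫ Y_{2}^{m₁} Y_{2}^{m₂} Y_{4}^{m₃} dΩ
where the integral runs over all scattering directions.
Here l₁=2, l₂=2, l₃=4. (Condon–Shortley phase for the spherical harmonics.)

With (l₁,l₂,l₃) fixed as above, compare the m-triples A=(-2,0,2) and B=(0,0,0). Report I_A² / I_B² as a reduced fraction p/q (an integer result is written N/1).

Same 2,2,4: normalisation and zero-m 3j drop out of the ratio.
A: Δ: 0! 4! 4! / 9! → 1/630; sum: t=0:+1/96 = 1/96; 3j²(2 2 4; -2 0 2) = Δ·Π!·Σ² = 1/42  (sign +1)
B: Δ: 0! 4! 4! / 9! → 1/630; sum: t=0:+1/16 = 1/16; 3j²(2 2 4; 0 0 0) = Δ·Π!·Σ² = 2/35  (sign +1)
I_A²/I_B² = (1/42)/(2/35) = 5/12

5/12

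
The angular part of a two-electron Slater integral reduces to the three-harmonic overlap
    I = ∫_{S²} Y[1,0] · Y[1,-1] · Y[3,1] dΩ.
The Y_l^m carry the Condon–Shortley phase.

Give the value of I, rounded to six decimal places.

l₃=3 ∉ [0,2] — triangle fails ⇒ I = 0

0.000000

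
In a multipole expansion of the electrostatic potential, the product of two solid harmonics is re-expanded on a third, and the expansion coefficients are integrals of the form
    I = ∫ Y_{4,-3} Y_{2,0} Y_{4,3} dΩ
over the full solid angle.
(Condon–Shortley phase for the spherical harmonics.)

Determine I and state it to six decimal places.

Checks pass: Σm=0; 10 even; l₃=4∈[2,6].
(2·4+1)(2·2+1)(2·4+1) = 405
Δ: 2! 6! 2! / 11! → 1/13860
sum: t=0:+1/192 t=1:−1/36 t=2:+1/192 = -5/288
3j²(4 2 4; 0 0 0) = Δ·Π!·Σ² = 20/693  (sign -1)
sum: t=1:−1/720 t=2:+1/480 = 1/1440
3j²(4 2 4; -3 0 3) = Δ·Π!·Σ² = 7/1980  (sign -1)
combine: 4πI² = 405·20/693·7/1980 = 5/121
take √, sign +1: I = 0.05734392

0.057344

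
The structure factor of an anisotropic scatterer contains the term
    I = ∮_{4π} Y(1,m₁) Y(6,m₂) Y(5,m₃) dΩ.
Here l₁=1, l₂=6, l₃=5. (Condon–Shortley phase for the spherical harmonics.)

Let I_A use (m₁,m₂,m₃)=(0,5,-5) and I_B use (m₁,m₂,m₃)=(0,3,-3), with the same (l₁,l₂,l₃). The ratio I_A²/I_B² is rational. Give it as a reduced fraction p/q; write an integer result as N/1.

l's match ⇒ only the (l;m) 3-j factors differ between A and B.
A: triangle coeff Δ(1,6,5) = 1/858; Σ_t [1,1]: t=1:−1/3628800 = -1/3628800; (3j)²=1/78 [(1 6 5; 0 5 -5)], sign=-1
B: triangle coeff Δ(1,6,5) = 1/858; Σ_t [1,1]: t=1:−1/80640 = -1/80640; (3j)²=9/286 [(1 6 5; 0 3 -3)], sign=-1
I_A²/I_B² = (1/78)/(9/286) = 11/27

11/27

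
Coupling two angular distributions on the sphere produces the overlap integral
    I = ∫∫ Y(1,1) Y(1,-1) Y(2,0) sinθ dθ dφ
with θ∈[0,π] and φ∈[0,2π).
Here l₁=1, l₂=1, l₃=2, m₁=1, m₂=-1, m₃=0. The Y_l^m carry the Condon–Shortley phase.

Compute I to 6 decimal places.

m-sum 0 ✓  L=4 even ✓  0≤2≤2 ✓
Π(2lᵢ+1) = 3×3×5 = 45
triangle coeff Δ(1,1,2) = 1/30
Σ_t [0,0]: t=0:+1/1 = 1/1
(3j)²=2/15 [(1 1 2; 0 0 0)], sign=+1
Σ_t [0,0]: t=0:+1/4 = 1/4
(3j)²=1/30 [(1 1 2; 1 -1 0)], sign=+1
⇒ 4πI² = 1/5
I = (+1)√(1/5/(4π)) = 0.12615663

0.126157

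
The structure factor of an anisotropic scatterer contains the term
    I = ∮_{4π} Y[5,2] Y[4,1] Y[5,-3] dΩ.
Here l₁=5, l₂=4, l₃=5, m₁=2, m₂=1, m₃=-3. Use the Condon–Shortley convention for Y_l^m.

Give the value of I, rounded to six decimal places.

Checks pass: Σm=0; 14 even; l₃=5∈[1,9].
(2·5+1)(2·4+1)(2·5+1) = 1089
Δ: 4! 6! 4! / 15! → 1/3153150
sum: t=0:+1/69120 t=1:−1/1728 t=2:+1/576 t=3:−1/1728 t=4:+1/69120 = 7/11520
3j²(5 4 5; 0 0 0) = Δ·Π!·Σ² = 2/143  (sign -1)
sum: t=1:−1/6912 t=2:+1/2880 t=3:−1/17280 = 1/6912
3j²(5 4 5; 2 1 -3) = Δ·Π!·Σ² = 5/429  (sign +1)
combine: 4πI² = 1089·2/143·5/429 = 30/169
take √, sign -1: I = -0.11885360

-0.118854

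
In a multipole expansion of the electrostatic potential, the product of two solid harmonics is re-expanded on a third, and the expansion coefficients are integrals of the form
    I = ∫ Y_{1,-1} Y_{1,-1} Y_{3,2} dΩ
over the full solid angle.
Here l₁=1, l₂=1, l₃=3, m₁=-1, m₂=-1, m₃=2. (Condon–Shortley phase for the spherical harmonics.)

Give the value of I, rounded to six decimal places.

0.000000

l₃=3 ∉ [0,2] — triangle fails ⇒ I = 0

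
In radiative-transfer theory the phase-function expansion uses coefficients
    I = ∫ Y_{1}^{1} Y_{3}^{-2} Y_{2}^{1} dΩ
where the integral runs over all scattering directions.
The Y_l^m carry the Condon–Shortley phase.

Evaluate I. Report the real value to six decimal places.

Checks pass: Σm=0; 6 even; l₃=2∈[2,4].
(2·1+1)(2·3+1)(2·2+1) = 105
Δ: 2! 0! 4! / 7! → 1/105
sum: t=1:−1/4 = -1/4
3j²(1 3 2; 0 0 0) = Δ·Π!·Σ² = 3/35  (sign -1)
sum: t=0:+1/12 = 1/12
3j²(1 3 2; 1 -2 1) = Δ·Π!·Σ² = 2/21  (sign -1)
combine: 4πI² = 105·3/35·2/21 = 6/7
take √, sign +1: I = 0.26116903

0.261169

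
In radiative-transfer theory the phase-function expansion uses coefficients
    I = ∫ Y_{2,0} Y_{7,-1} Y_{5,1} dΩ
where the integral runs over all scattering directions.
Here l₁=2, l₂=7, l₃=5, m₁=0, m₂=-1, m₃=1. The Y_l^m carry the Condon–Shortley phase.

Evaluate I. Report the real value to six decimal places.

-0.232242

m-sum 0 ✓  L=14 even ✓  5≤5≤9 ✓
Π(2lᵢ+1) = 5×15×11 = 825
triangle coeff Δ(2,7,5) = 1/15015
Σ_t [2,2]: t=2:+1/57600 = 1/57600
(3j)²=21/715 [(2 7 5; 0 0 0)], sign=-1
Σ_t [2,2]: t=2:+1/69120 = 1/69120
(3j)²=4/143 [(2 7 5; 0 -1 1)], sign=+1
⇒ 4πI² = 1260/1859
I = (-1)√(1260/1859/(4π)) = -0.23224194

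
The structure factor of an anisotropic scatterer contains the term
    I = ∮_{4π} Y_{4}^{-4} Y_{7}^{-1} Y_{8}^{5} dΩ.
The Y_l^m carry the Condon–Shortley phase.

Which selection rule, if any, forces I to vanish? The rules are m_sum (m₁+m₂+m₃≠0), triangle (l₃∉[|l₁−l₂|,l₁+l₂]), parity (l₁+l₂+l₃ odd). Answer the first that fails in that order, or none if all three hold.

azimuthal sum: -4 − 1 + 5 = 0  ✓
3 ≤ 8 ≤ 11 (triangle on l)  ✓
L = 4 + 7 + 8 = 19 (odd)  ✗

parity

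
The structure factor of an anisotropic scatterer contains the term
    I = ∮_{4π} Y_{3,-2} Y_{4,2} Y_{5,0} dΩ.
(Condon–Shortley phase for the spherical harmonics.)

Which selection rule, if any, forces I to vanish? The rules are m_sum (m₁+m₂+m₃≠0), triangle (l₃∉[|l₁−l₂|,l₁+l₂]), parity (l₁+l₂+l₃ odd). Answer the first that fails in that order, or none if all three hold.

none

m₁+m₂+m₃ = -2 + 2 + 0 = 0  ✓
triangle: |3−4|=1 ≤ l₃=5 ≤ 3+4=7  ✓
parity: l₁+l₂+l₃ = 12 is even  ✓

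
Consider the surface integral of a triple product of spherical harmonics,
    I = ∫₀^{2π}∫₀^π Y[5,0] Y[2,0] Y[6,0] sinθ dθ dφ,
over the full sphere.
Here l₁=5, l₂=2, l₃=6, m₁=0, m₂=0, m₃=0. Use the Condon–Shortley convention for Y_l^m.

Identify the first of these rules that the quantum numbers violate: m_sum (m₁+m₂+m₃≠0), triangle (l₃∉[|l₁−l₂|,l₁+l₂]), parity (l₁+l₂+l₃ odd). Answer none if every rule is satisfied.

parity

Σmᵢ = 0  ✓
l₃∈[|l₁−l₂|,l₁+l₂]=[3,7], have l₃=6  ✓
Σlᵢ = 13 ⇒ odd  ✗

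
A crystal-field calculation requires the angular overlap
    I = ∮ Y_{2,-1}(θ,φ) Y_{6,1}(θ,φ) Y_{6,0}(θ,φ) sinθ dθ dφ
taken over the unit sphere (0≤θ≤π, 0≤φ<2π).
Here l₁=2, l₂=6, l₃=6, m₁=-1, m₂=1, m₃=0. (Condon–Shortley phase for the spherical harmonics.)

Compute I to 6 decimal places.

-0.030344

Rules hold: Σm=0, L=14 even, 4≤6≤8.
N = 5·13·13 = 845
Δ = 2!·2!·10!/15! = 1/90090
Racah Σ t=0..2: t=0:+1/69120 t=1:−1/14400 t=2:+1/69120 = -7/172800
⇒ 3j(2 6 6; 0 0 0)² = 14/715, sgn -1
Racah Σ t=1..2: t=1:−1/34560 t=2:+1/28800 = 1/172800
⇒ 3j(2 6 6; -1 1 0)² = 1/1430, sgn +1
4πI² = N·(3j₀)²·(3jₘ)² = 7/605
I = -1·√(0.0115702/4π) = -0.03034355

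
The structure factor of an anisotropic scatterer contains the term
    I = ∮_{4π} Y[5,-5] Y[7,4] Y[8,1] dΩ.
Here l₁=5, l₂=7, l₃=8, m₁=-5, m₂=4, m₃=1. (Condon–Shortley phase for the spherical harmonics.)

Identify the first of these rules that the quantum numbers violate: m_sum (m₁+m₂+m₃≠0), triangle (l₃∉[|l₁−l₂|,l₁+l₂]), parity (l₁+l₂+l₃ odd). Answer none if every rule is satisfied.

m₁+m₂+m₃ = -5 + 4 + 1 = 0  ✓
triangle: |5−7|=2 ≤ l₃=8 ≤ 5+7=12  ✓
parity: l₁+l₂+l₃ = 20 is even  ✓

none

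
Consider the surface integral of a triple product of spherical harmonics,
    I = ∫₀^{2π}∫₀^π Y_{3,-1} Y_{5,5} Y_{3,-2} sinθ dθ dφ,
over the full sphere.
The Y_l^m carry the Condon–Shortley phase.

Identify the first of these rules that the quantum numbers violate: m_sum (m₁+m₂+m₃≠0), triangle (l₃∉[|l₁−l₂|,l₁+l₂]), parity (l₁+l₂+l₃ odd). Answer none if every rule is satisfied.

Σmᵢ = 2  ✗
l₃∈[|l₁−l₂|,l₁+l₂]=[2,8], have l₃=3
Σlᵢ = 11 ⇒ odd

m_sum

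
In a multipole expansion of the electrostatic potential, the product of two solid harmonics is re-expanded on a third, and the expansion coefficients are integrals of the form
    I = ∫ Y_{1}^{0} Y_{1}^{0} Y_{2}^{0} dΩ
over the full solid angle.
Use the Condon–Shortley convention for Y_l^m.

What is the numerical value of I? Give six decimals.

0.252313

Checks pass: Σm=0; 4 even; l₃=2∈[0,2].
(2·1+1)(2·1+1)(2·2+1) = 45
Δ: 0! 2! 2! / 5! → 1/30
sum: t=0:+1/1 = 1/1
3j²(1 1 2; 0 0 0) = Δ·Π!·Σ² = 2/15  (sign +1)
(m-triple is (0,0,0) — same symbol as above.)
combine: 4πI² = 45·2/15·2/15 = 4/5
take √, sign +1: I = 0.25231325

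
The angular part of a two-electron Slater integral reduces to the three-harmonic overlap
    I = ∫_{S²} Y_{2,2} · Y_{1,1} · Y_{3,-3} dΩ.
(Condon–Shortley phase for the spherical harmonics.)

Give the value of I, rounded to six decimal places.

Checks pass: Σm=0; 6 even; l₃=3∈[1,3].
(2·2+1)(2·1+1)(2·3+1) = 105
Δ: 0! 4! 2! / 7! → 1/105
sum: t=0:+1/4 = 1/4
3j²(2 1 3; 0 0 0) = Δ·Π!·Σ² = 3/35  (sign -1)
sum: t=0:+1/48 = 1/48
3j²(2 1 3; 2 1 -3) = Δ·Π!·Σ² = 1/7  (sign +1)
combine: 4πI² = 105·3/35·1/7 = 9/7
take √, sign -1: I = -0.31986543

-0.319865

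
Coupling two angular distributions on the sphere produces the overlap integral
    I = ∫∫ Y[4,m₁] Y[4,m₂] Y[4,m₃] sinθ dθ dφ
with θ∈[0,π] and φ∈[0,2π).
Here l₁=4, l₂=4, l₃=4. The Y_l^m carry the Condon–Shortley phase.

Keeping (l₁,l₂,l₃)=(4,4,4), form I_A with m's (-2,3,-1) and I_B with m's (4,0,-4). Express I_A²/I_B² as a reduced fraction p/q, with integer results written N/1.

5/14

Shared (l₁,l₂,l₃)=(4,4,4): N and (l;000)² cancel in I_A²/I_B².
A: Δ = 4!·4!·4!/13! = 1/450450; Racah Σ t=3..4: t=3:−1/864 t=4:+1/576 = 1/1728; ⇒ 3j(4 4 4; -2 3 -1)² = 5/1287, sgn -1
B: Δ = 4!·4!·4!/13! = 1/450450; Racah Σ t=0..0: t=0:+1/13824 = 1/13824; ⇒ 3j(4 4 4; 4 0 -4)² = 14/1287, sgn +1
I_A²/I_B² = (5/1287)/(14/1287) = 5/14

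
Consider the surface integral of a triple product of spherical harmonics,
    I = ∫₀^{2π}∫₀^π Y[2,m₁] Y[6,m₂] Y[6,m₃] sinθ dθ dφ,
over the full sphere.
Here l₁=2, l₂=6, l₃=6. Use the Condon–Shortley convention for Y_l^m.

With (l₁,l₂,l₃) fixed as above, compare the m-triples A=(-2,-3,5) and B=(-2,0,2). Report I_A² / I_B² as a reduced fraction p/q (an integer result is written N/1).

Same 2,6,6: normalisation and zero-m 3j drop out of the ratio.
A: Δ: 2! 2! 10! / 15! → 1/90090; sum: t=2:+1/1451520 = 1/1451520; 3j²(2 6 6; -2 -3 5) = Δ·Π!·Σ² = 1/91  (sign -1)
B: Δ: 2! 2! 10! / 15! → 1/90090; sum: t=2:+1/69120 = 1/69120; 3j²(2 6 6; -2 0 2) = Δ·Π!·Σ² = 4/143  (sign +1)
I_A²/I_B² = (1/91)/(4/143) = 11/28

11/28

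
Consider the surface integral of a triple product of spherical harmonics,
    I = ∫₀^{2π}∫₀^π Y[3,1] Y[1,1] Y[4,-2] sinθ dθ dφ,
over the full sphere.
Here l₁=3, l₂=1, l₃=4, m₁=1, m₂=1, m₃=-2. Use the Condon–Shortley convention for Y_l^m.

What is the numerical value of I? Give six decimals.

0.238414

Checks pass: Σm=0; 8 even; l₃=4∈[2,4].
(2·3+1)(2·1+1)(2·4+1) = 189
Δ: 0! 6! 2! / 9! → 1/252
sum: t=0:+1/36 = 1/36
3j²(3 1 4; 0 0 0) = Δ·Π!·Σ² = 4/63  (sign +1)
sum: t=0:+1/96 = 1/96
3j²(3 1 4; 1 1 -2) = Δ·Π!·Σ² = 5/84  (sign +1)
combine: 4πI² = 189·4/63·5/84 = 5/7
take √, sign +1: I = 0.23841361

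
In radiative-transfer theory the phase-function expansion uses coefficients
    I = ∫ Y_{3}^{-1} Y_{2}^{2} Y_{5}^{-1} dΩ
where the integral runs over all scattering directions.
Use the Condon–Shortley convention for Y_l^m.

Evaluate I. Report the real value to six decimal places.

-0.092802

Checks pass: Σm=0; 10 even; l₃=5∈[1,5].
(2·3+1)(2·2+1)(2·5+1) = 385
Δ: 0! 6! 4! / 11! → 1/2310
sum: t=0:+1/144 = 1/144
3j²(3 2 5; 0 0 0) = Δ·Π!·Σ² = 10/231  (sign -1)
sum: t=0:+1/1152 = 1/1152
3j²(3 2 5; -1 2 -1) = Δ·Π!·Σ² = 1/154  (sign +1)
combine: 4πI² = 385·10/231·1/154 = 25/231
take √, sign -1: I = -0.09280237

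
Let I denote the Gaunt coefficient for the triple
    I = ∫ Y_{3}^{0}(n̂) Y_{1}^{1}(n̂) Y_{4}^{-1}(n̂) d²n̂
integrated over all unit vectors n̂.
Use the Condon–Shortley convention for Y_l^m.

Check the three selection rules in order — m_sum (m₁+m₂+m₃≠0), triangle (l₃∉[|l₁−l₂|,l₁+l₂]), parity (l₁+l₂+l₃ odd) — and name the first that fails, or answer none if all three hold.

none

Σmᵢ = 0  ✓
l₃∈[|l₁−l₂|,l₁+l₂]=[2,4], have l₃=4  ✓
Σlᵢ = 8 ⇒ even  ✓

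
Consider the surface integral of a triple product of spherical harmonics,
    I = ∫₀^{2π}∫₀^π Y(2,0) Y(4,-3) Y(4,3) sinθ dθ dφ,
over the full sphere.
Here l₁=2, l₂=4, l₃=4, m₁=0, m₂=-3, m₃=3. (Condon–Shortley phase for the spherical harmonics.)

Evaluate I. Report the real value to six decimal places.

Rules hold: Σm=0, L=10 even, 2≤4≤6.
N = 5·9·9 = 405
Δ = 2!·2!·6!/11! = 1/13860
Racah Σ t=0..2: t=0:+1/192 t=1:−1/36 t=2:+1/192 = -5/288
⇒ 3j(2 4 4; 0 0 0)² = 20/693, sgn -1
Racah Σ t=0..1: t=0:+1/480 t=1:−1/720 = 1/1440
⇒ 3j(2 4 4; 0 -3 3)² = 7/1980, sgn -1
4πI² = N·(3j₀)²·(3jₘ)² = 5/121
I = +1·√(0.0413223/4π) = 0.05734392

0.057344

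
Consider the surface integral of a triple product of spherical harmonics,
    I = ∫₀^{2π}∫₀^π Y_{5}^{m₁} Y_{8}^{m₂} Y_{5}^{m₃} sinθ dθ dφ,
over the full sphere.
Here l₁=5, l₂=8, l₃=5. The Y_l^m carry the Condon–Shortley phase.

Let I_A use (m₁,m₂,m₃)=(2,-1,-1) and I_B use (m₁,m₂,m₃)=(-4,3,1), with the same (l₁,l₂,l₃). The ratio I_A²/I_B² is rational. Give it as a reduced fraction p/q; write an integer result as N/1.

l's match ⇒ only the (l;m) 3-j factors differ between A and B.
A: triangle coeff Δ(5,8,5) = 1/37413090; Σ_t [1,3]: t=1:−1/14515200 t=2:+1/1036800 t=3:−1/829440 = -1/3225600; (3j)²=567/230945 [(5 8 5; 2 -1 -1)], sign=-1
B: triangle coeff Δ(5,8,5) = 1/37413090; Σ_t [7,8]: t=7:−1/5806080 t=8:+1/29030400 = -1/7257600; (3j)²=64/4199 [(5 8 5; -4 3 1)], sign=-1
I_A²/I_B² = (567/230945)/(64/4199) = 567/3520

567/3520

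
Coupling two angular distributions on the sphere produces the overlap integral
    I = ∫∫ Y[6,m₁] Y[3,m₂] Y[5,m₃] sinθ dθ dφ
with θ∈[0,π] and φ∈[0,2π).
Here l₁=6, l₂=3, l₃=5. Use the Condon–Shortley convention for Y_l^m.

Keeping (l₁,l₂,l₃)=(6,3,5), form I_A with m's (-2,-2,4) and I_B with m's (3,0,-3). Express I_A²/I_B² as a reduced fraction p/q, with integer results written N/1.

15/1

Shared (l₁,l₂,l₃)=(6,3,5): N and (l;000)² cancel in I_A²/I_B².
A: Δ = 4!·8!·2!/15! = 1/675675; Racah Σ t=0..1: t=0:+1/967680 t=1:−1/60480 = -1/64512; ⇒ 3j(6 3 5; -2 -2 4)² = 15/1001, sgn +1
B: Δ = 4!·8!·2!/15! = 1/675675; Racah Σ t=1..3: t=1:−1/17280 t=2:+1/20160 t=3:−1/483840 = -1/96768; ⇒ 3j(6 3 5; 3 0 -3)² = 1/1001, sgn -1
I_A²/I_B² = (15/1001)/(1/1001) = 15/1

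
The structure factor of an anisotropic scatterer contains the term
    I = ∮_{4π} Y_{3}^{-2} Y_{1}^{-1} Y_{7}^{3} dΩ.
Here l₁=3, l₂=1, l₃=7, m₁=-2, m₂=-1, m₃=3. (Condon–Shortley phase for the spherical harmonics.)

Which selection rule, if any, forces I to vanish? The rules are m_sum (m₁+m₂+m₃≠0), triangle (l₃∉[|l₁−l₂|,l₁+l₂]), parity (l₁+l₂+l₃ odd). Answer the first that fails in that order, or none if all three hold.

triangle

Σmᵢ = 0  ✓
l₃∈[|l₁−l₂|,l₁+l₂]=[2,4], have l₃=7  ✗
Σlᵢ = 11 ⇒ odd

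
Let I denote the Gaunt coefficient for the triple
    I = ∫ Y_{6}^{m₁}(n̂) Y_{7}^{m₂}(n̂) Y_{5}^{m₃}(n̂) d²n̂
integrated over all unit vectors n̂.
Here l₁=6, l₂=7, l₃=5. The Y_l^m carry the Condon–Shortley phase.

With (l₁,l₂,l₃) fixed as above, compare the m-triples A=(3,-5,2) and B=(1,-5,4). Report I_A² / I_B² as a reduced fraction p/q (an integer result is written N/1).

2523/2560

l's match ⇒ only the (l;m) 3-j factors differ between A and B.
A: triangle coeff Δ(6,7,5) = 1/174594420; Σ_t [0,2]: t=0:+1/11612160 t=1:−1/2419200 t=2:+1/6220800 = -29/174182400; (3j)²=841/83980 [(6 7 5; 3 -5 2)], sign=+1
B: triangle coeff Δ(6,7,5) = 1/174594420; Σ_t [1,2]: t=1:−1/14515200 t=2:+1/6220800 = 1/10886400; (3j)²=128/12597 [(6 7 5; 1 -5 4)], sign=-1
I_A²/I_B² = (841/83980)/(128/12597) = 2523/2560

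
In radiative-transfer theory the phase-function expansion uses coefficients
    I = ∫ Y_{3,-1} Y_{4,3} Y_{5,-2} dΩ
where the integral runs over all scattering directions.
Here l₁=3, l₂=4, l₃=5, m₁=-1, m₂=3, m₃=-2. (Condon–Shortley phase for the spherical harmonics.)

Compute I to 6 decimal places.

-0.171363

m-sum 0 ✓  L=12 even ✓  1≤5≤7 ✓
Π(2lᵢ+1) = 7×9×11 = 693
triangle coeff Δ(3,4,5) = 1/180180
Σ_t [0,2]: t=0:+1/576 t=1:−1/144 t=2:+1/576 = -1/288
(3j)²=20/1001 [(3 4 5; 0 0 0)], sign=+1
Σ_t [1,2]: t=1:−1/4320 t=2:+1/960 = 7/8640
(3j)²=343/12870 [(3 4 5; -1 3 -2)], sign=-1
⇒ 4πI² = 686/1859
I = (-1)√(686/1859/(4π)) = -0.17136315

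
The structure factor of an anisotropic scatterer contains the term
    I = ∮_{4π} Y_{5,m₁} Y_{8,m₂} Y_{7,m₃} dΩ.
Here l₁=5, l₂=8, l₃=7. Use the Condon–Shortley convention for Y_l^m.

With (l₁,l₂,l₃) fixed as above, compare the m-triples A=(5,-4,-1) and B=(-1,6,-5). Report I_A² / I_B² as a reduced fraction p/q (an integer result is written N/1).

Shared (l₁,l₂,l₃)=(5,8,7): N and (l;000)² cancel in I_A²/I_B².
A: Δ = 6!·4!·10!/21! = 1/814773960; Racah Σ t=0..0: t=0:+1/298598400 = 1/298598400; ⇒ 3j(5 8 7; 5 -4 -1)² = 70/4199, sgn +1
B: Δ = 6!·4!·10!/21! = 1/814773960; Racah Σ t=4..6: t=4:+1/696729600 t=5:−1/261273600 t=6:+1/1393459200 = -1/597196800; ⇒ 3j(5 8 7; -1 6 -5)² = 77/7752, sgn -1
I_A²/I_B² = (70/4199)/(77/7752) = 240/143

240/143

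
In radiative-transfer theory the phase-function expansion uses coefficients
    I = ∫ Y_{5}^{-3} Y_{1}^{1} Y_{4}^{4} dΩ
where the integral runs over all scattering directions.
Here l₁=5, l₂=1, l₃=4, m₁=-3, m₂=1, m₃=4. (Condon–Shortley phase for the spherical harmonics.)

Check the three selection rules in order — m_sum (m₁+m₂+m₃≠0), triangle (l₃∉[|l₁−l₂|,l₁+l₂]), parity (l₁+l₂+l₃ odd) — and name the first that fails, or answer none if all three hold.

Σmᵢ = 2  ✗
l₃∈[|l₁−l₂|,l₁+l₂]=[4,6], have l₃=4
Σlᵢ = 10 ⇒ even

m_sum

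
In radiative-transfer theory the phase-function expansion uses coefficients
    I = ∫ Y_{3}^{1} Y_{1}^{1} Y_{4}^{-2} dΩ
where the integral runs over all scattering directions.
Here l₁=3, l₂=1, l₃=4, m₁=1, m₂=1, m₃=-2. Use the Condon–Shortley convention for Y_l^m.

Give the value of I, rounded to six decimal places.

m-sum 0 ✓  L=8 even ✓  2≤4≤4 ✓
Π(2lᵢ+1) = 7×3×9 = 189
triangle coeff Δ(3,1,4) = 1/252
Σ_t [0,0]: t=0:+1/36 = 1/36
(3j)²=4/63 [(3 1 4; 0 0 0)], sign=+1
Σ_t [0,0]: t=0:+1/96 = 1/96
(3j)²=5/84 [(3 1 4; 1 1 -2)], sign=+1
⇒ 4πI² = 5/7
I = (+1)√(5/7/(4π)) = 0.23841361

0.238414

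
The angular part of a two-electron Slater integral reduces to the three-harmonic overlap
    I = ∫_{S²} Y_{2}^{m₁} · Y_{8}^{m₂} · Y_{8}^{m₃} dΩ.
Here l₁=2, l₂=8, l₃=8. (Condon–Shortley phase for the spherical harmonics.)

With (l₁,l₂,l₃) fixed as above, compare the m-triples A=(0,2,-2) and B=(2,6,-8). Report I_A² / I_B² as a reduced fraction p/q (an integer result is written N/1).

l's match ⇒ only the (l;m) 3-j factors differ between A and B.
A: triangle coeff Δ(2,8,8) = 1/348840; Σ_t [0,2]: t=0:+1/348364800 t=1:−1/43545600 t=2:+1/116121600 = -1/87091200; (3j)²=10/969 [(2 8 8; 0 2 -2)], sign=-1
B: triangle coeff Δ(2,8,8) = 1/348840; Σ_t [0,0]: t=0:+1/348713164800 = 1/348713164800; (3j)²=2/969 [(2 8 8; 2 6 -8)], sign=+1
I_A²/I_B² = (10/969)/(2/969) = 5/1

5/1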